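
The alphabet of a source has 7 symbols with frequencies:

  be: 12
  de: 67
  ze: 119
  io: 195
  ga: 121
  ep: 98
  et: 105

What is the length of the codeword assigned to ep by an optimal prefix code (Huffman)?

Huffman merges, smallest pair first:
merge be(12) and de(67): 79
merge 79 and ep(98): 177
merge et(105) and ze(119): 224
merge ga(121) and 177: 298
merge io(195) and 224: 419
merge 298 and 419: 717
ep's leaf is at depth 3, giving a 3-bit codeword.

3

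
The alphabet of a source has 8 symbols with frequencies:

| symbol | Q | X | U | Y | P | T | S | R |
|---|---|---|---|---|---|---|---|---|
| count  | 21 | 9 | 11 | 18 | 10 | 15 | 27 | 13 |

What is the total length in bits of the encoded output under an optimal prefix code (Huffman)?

Merge the two smallest weights repeatedly:
X(9) + P(10) → 19
U(11) + R(13) → 24
T(15) + Y(18) → 33
19 + Q(21) → 40
24 + S(27) → 51
33 + 40 → 73
51 + 73 → 124
Each symbol's bit-cost is frequency × depth; summing gives 364 bits (equivalently 19 + 24 + 33 + 40 + 51 + 73 + 124).

364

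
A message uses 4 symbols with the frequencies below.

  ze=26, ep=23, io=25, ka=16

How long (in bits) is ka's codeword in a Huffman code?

Huffman merges, smallest pair first:
ka(16) + ep(23) → 39
io(25) + ze(26) → 51
39 + 51 → 90
ka's leaf is at depth 2, giving a 2-bit codeword.

2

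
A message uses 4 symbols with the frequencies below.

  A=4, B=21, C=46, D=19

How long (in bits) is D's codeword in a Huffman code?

Huffman merges, smallest pair first:
combine A(4), D(19) → 23
combine B(21), 23 → 44
combine 44, C(46) → 90
The subtree containing D is merged 3 times, so code length = 3.

3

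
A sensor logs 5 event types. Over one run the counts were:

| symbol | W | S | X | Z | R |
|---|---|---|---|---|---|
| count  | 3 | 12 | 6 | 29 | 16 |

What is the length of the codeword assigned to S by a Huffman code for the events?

Build the tree from the bottom:
combine W(3), X(6) → 9
combine 9, S(12) → 21
combine R(16), 21 → 37
combine Z(29), 37 → 66
The subtree containing S is merged 3 times, so code length = 3.

3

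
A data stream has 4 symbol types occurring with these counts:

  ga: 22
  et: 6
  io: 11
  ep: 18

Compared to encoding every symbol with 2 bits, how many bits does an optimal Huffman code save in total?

5

Fixed-length: 2 bits × 57 symbols = 114 bits.
Huffman merges:
merge et(6) and io(11): 17
merge 17 and ep(18): 35
merge ga(22) and 35: 57
Huffman total = 17 + 35 + 57 = 109 bits.
Saving = 114 − 109 = 5 bits.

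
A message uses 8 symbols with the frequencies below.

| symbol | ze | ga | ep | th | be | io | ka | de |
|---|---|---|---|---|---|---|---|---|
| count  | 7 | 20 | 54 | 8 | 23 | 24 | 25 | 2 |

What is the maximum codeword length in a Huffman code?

Merge the two lowest-weight nodes at each step:
de(2) + ze(7) → 9
th(8) + 9 → 17
17 + ga(20) → 37
be(23) + io(24) → 47
ka(25) + 37 → 62
47 + ep(54) → 101
62 + 101 → 163
The first pair merged (de, ze) ends up deepest, at depth 5.

5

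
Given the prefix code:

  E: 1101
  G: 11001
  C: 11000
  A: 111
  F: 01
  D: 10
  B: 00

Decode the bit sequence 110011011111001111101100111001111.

Read left to right; each codeword is recognised as soon as it completes (prefix code):
  11001→G | 10→D | 111→A | 11001→G | 111→A | 10→D | 11001→G | 11001→G | 111→A
Decoded message: GDAGADGGA

GDAGADGGA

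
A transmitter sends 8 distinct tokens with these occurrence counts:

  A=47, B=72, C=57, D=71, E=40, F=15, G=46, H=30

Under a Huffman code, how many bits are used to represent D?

Repeatedly merge the two smallest:
F(15) + H(30) → 45
E(40) + 45 → 85
G(46) + A(47) → 93
C(57) + D(71) → 128
B(72) + 85 → 157
93 + 128 → 221
157 + 221 → 378
D's leaf is at depth 3, giving a 3-bit codeword.

3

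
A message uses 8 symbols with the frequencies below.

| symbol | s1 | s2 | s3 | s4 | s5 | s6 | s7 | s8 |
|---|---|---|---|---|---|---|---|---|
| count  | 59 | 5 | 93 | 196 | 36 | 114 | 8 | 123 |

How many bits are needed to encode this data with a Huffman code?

Build the Huffman tree bottom-up:
combine s2(5), s7(8) → 13
combine 13, s5(36) → 49
combine 49, s1(59) → 108
combine s3(93), 108 → 201
combine s6(114), s8(123) → 237
combine s4(196), 201 → 397
combine 237, 397 → 634
Each symbol's bit-cost is frequency × depth; summing gives 1639 bits (equivalently 13 + 49 + 108 + 201 + 237 + 397 + 634).

1639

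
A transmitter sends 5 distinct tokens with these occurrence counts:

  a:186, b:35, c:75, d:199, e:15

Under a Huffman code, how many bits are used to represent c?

3

Build the tree from the bottom:
e(15) + b(35) → 50
50 + c(75) → 125
125 + a(186) → 311
d(199) + 311 → 510
c's leaf is at depth 3, giving a 3-bit codeword.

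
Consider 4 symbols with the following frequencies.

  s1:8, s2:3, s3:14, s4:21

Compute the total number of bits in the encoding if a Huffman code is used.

82

Build the Huffman tree bottom-up:
combine s2(3), s1(8) → 11
combine 11, s3(14) → 25
combine s4(21), 25 → 46
Total encoded bits = sum of merged weights = 11 + 25 + 46 = 82.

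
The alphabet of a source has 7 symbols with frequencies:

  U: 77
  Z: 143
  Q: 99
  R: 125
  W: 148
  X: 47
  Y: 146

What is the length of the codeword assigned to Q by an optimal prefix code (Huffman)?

3

Huffman merges, smallest pair first:
merge X(47) and U(77): 124
merge Q(99) and 124: 223
merge R(125) and Z(143): 268
merge Y(146) and W(148): 294
merge 223 and 268: 491
merge 294 and 491: 785
The subtree containing Q is merged 3 times, so code length = 3.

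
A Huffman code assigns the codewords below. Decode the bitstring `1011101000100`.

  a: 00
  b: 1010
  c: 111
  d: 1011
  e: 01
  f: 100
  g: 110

Read left to right; each codeword is recognised as soon as it completes (prefix code):
  1011→d | 1010→b | 00→a | 100→f
Decoded message: dbaf

dbaf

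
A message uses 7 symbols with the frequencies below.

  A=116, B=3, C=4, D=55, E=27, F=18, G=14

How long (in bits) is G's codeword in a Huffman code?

Build the tree from the bottom:
B(3) + C(4) → 7
7 + G(14) → 21
F(18) + 21 → 39
E(27) + 39 → 66
D(55) + 66 → 121
A(116) + 121 → 237
G's leaf is at depth 5, giving a 5-bit codeword.

5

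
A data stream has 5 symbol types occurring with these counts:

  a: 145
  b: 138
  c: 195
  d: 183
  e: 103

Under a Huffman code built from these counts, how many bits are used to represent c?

2

Build the tree from the bottom:
e(103) + b(138) → 241
a(145) + d(183) → 328
c(195) + 241 → 436
328 + 436 → 764
c sits 2 levels below the root, so its codeword is 2 bits.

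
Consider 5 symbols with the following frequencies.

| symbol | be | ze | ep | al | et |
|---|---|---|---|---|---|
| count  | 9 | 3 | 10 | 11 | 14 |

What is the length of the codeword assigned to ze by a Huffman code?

3

Repeatedly merge the two smallest:
combine ze(3), be(9) → 12
combine ep(10), al(11) → 21
combine 12, et(14) → 26
combine 21, 26 → 47
The subtree containing ze is merged 3 times, so code length = 3.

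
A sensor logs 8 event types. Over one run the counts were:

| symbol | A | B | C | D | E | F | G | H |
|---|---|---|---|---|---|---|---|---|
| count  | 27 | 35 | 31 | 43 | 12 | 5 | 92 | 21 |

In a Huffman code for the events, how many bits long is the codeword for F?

Build the tree from the bottom:
merge F(5) and E(12): 17
merge 17 and H(21): 38
merge A(27) and C(31): 58
merge B(35) and 38: 73
merge D(43) and 58: 101
merge 73 and G(92): 165
merge 101 and 165: 266
The subtree containing F is merged 5 times, so code length = 5.

5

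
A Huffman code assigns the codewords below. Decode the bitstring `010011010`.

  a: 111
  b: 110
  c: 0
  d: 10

Read left to right; each codeword is recognised as soon as it completes (prefix code):
  0→c | 10→d | 0→c | 110→b | 10→d
Decoded message: cdcbd

cdcbd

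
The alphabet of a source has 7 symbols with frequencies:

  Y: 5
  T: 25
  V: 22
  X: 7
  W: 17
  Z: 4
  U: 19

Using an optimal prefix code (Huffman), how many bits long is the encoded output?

256

Merge the two smallest weights repeatedly:
combine Z(4), Y(5) → 9
combine X(7), 9 → 16
combine 16, W(17) → 33
combine U(19), V(22) → 41
combine T(25), 33 → 58
combine 41, 58 → 99
The encoded length is the sum of every internal node's weight: 9 + 16 + 33 + 41 + 58 + 99 = 256 bits.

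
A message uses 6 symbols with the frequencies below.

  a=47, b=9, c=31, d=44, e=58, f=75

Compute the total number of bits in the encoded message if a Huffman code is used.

Greedily combine the two least-frequent nodes:
merge b(9) and c(31): 40
merge 40 and d(44): 84
merge a(47) and e(58): 105
merge f(75) and 84: 159
merge 105 and 159: 264
Each symbol's bit-cost is frequency × depth; summing gives 652 bits (equivalently 40 + 84 + 105 + 159 + 264).

652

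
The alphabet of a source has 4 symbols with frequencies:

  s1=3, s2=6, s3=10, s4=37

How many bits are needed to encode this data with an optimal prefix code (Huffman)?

84

Greedily combine the two least-frequent nodes:
merge s1(3) and s2(6): 9
merge 9 and s3(10): 19
merge 19 and s4(37): 56
Total encoded bits = sum of merged weights = 9 + 19 + 56 = 84.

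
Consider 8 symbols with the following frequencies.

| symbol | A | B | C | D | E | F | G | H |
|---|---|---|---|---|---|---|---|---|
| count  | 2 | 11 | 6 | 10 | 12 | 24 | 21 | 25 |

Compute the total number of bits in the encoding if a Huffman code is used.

Merge the two smallest weights repeatedly:
combine A(2), C(6) → 8
combine 8, D(10) → 18
combine B(11), E(12) → 23
combine 18, G(21) → 39
combine 23, F(24) → 47
combine H(25), 39 → 64
combine 47, 64 → 111
Total encoded bits = sum of merged weights = 8 + 18 + 23 + 39 + 47 + 64 + 111 = 310.

310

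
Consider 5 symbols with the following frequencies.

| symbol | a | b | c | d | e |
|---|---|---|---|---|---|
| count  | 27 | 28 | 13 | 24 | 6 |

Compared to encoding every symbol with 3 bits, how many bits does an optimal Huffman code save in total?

Fixed-length: 3 bits × 98 symbols = 294 bits.
Huffman merges:
e(6) + c(13) → 19
19 + d(24) → 43
a(27) + b(28) → 55
43 + 55 → 98
Huffman total = 19 + 43 + 55 + 98 = 215 bits.
Saving = 294 − 215 = 79 bits.

79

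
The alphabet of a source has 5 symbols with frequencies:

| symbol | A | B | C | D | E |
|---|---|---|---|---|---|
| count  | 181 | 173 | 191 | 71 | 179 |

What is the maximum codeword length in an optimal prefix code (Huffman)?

Merge the two lowest-weight nodes at each step:
D(71) + B(173) → 244
E(179) + A(181) → 360
C(191) + 244 → 435
360 + 435 → 795
The rarest symbols sit at the bottom; the longest codeword is 3 bits.

3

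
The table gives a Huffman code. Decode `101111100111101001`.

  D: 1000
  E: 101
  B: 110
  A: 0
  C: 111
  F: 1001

ECFCAF

Read left to right; each codeword is recognised as soon as it completes (prefix code):
  101→E | 111→C | 1001→F | 111→C | 0→A | 1001→F
Decoded message: ECFCAF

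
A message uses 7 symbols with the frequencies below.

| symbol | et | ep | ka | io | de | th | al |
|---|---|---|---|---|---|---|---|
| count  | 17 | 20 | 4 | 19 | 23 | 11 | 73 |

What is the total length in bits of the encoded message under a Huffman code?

Greedily combine the two least-frequent nodes:
ka(4) + th(11) → 15
15 + et(17) → 32
io(19) + ep(20) → 39
de(23) + 32 → 55
39 + 55 → 94
al(73) + 94 → 167
Each symbol's bit-cost is frequency × depth; summing gives 402 bits (equivalently 15 + 32 + 39 + 55 + 94 + 167).

402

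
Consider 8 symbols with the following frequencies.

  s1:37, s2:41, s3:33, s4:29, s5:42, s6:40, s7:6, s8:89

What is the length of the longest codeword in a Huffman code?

4

Merge the two lowest-weight nodes at each step:
merge s7(6) and s4(29): 35
merge s3(33) and 35: 68
merge s1(37) and s6(40): 77
merge s2(41) and s5(42): 83
merge 68 and 77: 145
merge 83 and s8(89): 172
merge 145 and 172: 317
The first pair merged (s7, s4) ends up deepest, at depth 4.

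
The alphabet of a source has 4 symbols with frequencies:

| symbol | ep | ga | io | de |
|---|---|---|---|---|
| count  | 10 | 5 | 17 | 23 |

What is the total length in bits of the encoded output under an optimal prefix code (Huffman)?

Greedily combine the two least-frequent nodes:
combine ga(5), ep(10) → 15
combine 15, io(17) → 32
combine de(23), 32 → 55
The encoded length is the sum of every internal node's weight: 15 + 32 + 55 = 102 bits.

102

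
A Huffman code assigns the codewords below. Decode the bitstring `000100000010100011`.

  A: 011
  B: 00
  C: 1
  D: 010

Read left to right; each codeword is recognised as soon as it completes (prefix code):
  00→B | 010→D | 00→B | 00→B | 010→D | 1→C | 00→B | 011→A
Decoded message: BDBBDCBA

BDBBDCBA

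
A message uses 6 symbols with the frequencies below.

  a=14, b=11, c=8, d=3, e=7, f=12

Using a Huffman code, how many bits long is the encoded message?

Greedily combine the two least-frequent nodes:
merge d(3) and e(7): 10
merge c(8) and 10: 18
merge b(11) and f(12): 23
merge a(14) and 18: 32
merge 23 and 32: 55
Total encoded bits = sum of merged weights = 10 + 18 + 23 + 32 + 55 = 138.

138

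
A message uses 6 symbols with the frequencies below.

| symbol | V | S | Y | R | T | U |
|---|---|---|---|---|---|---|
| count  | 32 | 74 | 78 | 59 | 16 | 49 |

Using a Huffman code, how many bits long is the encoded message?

761

Build the Huffman tree bottom-up:
merge T(16) and V(32): 48
merge 48 and U(49): 97
merge R(59) and S(74): 133
merge Y(78) and 97: 175
merge 133 and 175: 308
Total encoded bits = sum of merged weights = 48 + 97 + 133 + 175 + 308 = 761.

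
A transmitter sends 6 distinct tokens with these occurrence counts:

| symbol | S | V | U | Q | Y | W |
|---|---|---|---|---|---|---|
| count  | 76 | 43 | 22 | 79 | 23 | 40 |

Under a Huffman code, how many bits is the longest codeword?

3

Merge the two lowest-weight nodes at each step:
U(22) + Y(23) → 45
W(40) + V(43) → 83
45 + S(76) → 121
Q(79) + 83 → 162
121 + 162 → 283
Maximum depth reached is 3.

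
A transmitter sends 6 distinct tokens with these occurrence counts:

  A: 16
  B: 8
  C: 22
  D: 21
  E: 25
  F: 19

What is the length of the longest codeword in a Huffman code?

Merge the two lowest-weight nodes at each step:
combine B(8), A(16) → 24
combine F(19), D(21) → 40
combine C(22), 24 → 46
combine E(25), 40 → 65
combine 46, 65 → 111
Maximum depth reached is 3.

3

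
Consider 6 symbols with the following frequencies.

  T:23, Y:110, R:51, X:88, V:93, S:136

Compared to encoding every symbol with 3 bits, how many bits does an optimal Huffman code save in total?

265

Fixed-length: 3 bits × 501 symbols = 1503 bits.
Huffman merges:
T(23) + R(51) → 74
74 + X(88) → 162
V(93) + Y(110) → 203
S(136) + 162 → 298
203 + 298 → 501
Huffman total = 74 + 162 + 203 + 298 + 501 = 1238 bits.
Saving = 1503 − 1238 = 265 bits.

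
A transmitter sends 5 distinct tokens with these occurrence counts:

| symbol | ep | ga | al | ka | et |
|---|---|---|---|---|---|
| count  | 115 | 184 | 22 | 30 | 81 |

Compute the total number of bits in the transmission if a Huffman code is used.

865

Build the Huffman tree bottom-up:
al(22) + ka(30) → 52
52 + et(81) → 133
ep(115) + 133 → 248
ga(184) + 248 → 432
Each symbol's bit-cost is frequency × depth; summing gives 865 bits (equivalently 52 + 133 + 248 + 432).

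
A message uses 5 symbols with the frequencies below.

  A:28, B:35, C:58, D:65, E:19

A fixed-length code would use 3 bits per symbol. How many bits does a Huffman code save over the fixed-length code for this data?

158

Fixed-length: 3 bits × 205 symbols = 615 bits.
Huffman merges:
combine E(19), A(28) → 47
combine B(35), 47 → 82
combine C(58), D(65) → 123
combine 82, 123 → 205
Huffman total = 47 + 82 + 123 + 205 = 457 bits.
Saving = 615 − 457 = 158 bits.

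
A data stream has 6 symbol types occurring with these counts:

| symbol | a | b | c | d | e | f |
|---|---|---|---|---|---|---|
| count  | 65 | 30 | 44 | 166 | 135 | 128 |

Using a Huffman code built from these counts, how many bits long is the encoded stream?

Build the Huffman tree bottom-up:
b(30) + c(44) → 74
a(65) + 74 → 139
f(128) + e(135) → 263
139 + d(166) → 305
263 + 305 → 568
The encoded length is the sum of every internal node's weight: 74 + 139 + 263 + 305 + 568 = 1349 bits.

1349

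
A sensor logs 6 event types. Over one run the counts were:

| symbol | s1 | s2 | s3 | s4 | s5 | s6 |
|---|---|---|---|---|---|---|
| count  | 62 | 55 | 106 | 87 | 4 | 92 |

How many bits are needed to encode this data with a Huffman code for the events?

Greedily combine the two least-frequent nodes:
combine s5(4), s2(55) → 59
combine 59, s1(62) → 121
combine s4(87), s6(92) → 179
combine s3(106), 121 → 227
combine 179, 227 → 406
Each symbol's bit-cost is frequency × depth; summing gives 992 bits (equivalently 59 + 121 + 179 + 227 + 406).

992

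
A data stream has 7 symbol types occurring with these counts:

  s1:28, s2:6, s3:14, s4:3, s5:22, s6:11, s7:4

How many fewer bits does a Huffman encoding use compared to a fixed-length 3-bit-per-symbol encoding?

Fixed-length: 3 bits × 88 symbols = 264 bits.
Huffman merges:
combine s4(3), s7(4) → 7
combine s2(6), 7 → 13
combine s6(11), 13 → 24
combine s3(14), s5(22) → 36
combine 24, s1(28) → 52
combine 36, 52 → 88
Huffman total = 7 + 13 + 24 + 36 + 52 + 88 = 220 bits.
Saving = 264 − 220 = 44 bits.

44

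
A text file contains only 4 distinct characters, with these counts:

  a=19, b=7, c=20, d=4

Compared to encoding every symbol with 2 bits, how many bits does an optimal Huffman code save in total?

Fixed-length: 2 bits × 50 symbols = 100 bits.
Huffman merges:
d(4) + b(7) → 11
11 + a(19) → 30
c(20) + 30 → 50
Huffman total = 11 + 30 + 50 = 91 bits.
Saving = 100 − 91 = 9 bits.

9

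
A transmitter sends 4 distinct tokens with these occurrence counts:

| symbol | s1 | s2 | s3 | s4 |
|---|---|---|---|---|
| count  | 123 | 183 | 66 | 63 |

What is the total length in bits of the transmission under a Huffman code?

Build the Huffman tree bottom-up:
merge s4(63) and s3(66): 129
merge s1(123) and 129: 252
merge s2(183) and 252: 435
Each symbol's bit-cost is frequency × depth; summing gives 816 bits (equivalently 129 + 252 + 435).

816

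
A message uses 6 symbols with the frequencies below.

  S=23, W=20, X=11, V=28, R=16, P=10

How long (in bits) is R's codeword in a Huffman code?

Huffman merges, smallest pair first:
combine P(10), X(11) → 21
combine R(16), W(20) → 36
combine 21, S(23) → 44
combine V(28), 36 → 64
combine 44, 64 → 108
The subtree containing R is merged 3 times, so code length = 3.

3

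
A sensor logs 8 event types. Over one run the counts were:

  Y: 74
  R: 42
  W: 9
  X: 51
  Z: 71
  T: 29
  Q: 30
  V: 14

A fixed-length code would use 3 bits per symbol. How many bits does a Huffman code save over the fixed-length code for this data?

Fixed-length: 3 bits × 320 symbols = 960 bits.
Huffman merges:
W(9) + V(14) → 23
23 + T(29) → 52
Q(30) + R(42) → 72
X(51) + 52 → 103
Z(71) + 72 → 143
Y(74) + 103 → 177
143 + 177 → 320
Huffman total = 23 + 52 + 72 + 103 + 143 + 177 + 320 = 890 bits.
Saving = 960 − 890 = 70 bits.

70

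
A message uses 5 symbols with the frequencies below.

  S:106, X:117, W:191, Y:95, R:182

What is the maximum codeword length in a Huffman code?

Merge the two lowest-weight nodes at each step:
combine Y(95), S(106) → 201
combine X(117), R(182) → 299
combine W(191), 201 → 392
combine 299, 392 → 691
Maximum depth reached is 3.

3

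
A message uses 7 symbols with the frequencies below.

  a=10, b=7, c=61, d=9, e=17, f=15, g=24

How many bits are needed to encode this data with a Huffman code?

Merge the two smallest weights repeatedly:
merge b(7) and d(9): 16
merge a(10) and f(15): 25
merge 16 and e(17): 33
merge g(24) and 25: 49
merge 33 and 49: 82
merge c(61) and 82: 143
The encoded length is the sum of every internal node's weight: 16 + 25 + 33 + 49 + 82 + 143 = 348 bits.

348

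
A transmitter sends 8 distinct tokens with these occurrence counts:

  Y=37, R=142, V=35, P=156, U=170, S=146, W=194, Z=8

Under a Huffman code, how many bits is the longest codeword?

Merge the two lowest-weight nodes at each step:
combine Z(8), V(35) → 43
combine Y(37), 43 → 80
combine 80, R(142) → 222
combine S(146), P(156) → 302
combine U(170), W(194) → 364
combine 222, 302 → 524
combine 364, 524 → 888
The first pair merged (Z, V) ends up deepest, at depth 5.

5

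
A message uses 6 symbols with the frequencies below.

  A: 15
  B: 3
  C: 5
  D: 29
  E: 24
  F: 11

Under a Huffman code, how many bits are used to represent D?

Repeatedly merge the two smallest:
combine B(3), C(5) → 8
combine 8, F(11) → 19
combine A(15), 19 → 34
combine E(24), D(29) → 53
combine 34, 53 → 87
The subtree containing D is merged 2 times, so code length = 2.

2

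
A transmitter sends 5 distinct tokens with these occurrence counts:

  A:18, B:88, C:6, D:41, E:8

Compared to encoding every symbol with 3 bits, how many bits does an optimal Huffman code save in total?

Fixed-length: 3 bits × 161 symbols = 483 bits.
Huffman merges:
combine C(6), E(8) → 14
combine 14, A(18) → 32
combine 32, D(41) → 73
combine 73, B(88) → 161
Huffman total = 14 + 32 + 73 + 161 = 280 bits.
Saving = 483 − 280 = 203 bits.

203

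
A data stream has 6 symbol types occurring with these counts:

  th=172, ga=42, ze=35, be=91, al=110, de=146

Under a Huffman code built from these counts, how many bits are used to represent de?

2

Build the tree from the bottom:
combine ze(35), ga(42) → 77
combine 77, be(91) → 168
combine al(110), de(146) → 256
combine 168, th(172) → 340
combine 256, 340 → 596
de sits 2 levels below the root, so its codeword is 2 bits.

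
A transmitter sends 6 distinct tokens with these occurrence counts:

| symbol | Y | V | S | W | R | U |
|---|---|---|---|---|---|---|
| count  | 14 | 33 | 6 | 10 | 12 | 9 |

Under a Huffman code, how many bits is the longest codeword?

Merge the two lowest-weight nodes at each step:
combine S(6), U(9) → 15
combine W(10), R(12) → 22
combine Y(14), 15 → 29
combine 22, 29 → 51
combine V(33), 51 → 84
Maximum depth reached is 4.

4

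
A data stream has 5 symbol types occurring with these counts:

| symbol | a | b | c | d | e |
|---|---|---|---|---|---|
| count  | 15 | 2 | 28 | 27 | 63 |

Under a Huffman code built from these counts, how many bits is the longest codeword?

4

Merge the two lowest-weight nodes at each step:
merge b(2) and a(15): 17
merge 17 and d(27): 44
merge c(28) and 44: 72
merge e(63) and 72: 135
The first pair merged (b, a) ends up deepest, at depth 4.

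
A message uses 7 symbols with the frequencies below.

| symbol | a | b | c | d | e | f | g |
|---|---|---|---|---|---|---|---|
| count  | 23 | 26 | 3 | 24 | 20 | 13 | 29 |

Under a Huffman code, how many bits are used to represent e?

3

Repeatedly merge the two smallest:
merge c(3) and f(13): 16
merge 16 and e(20): 36
merge a(23) and d(24): 47
merge b(26) and g(29): 55
merge 36 and 47: 83
merge 55 and 83: 138
The subtree containing e is merged 3 times, so code length = 3.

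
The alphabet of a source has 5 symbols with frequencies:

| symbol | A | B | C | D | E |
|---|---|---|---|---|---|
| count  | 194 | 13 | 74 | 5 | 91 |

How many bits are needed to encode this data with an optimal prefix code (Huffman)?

Merge the two smallest weights repeatedly:
D(5) + B(13) → 18
18 + C(74) → 92
E(91) + 92 → 183
183 + A(194) → 377
Each symbol's bit-cost is frequency × depth; summing gives 670 bits (equivalently 18 + 92 + 183 + 377).

670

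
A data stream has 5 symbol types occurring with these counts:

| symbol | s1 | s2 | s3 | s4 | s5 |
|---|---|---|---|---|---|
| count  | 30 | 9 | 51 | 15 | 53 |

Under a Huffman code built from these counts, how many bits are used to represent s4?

3

Repeatedly merge the two smallest:
merge s2(9) and s4(15): 24
merge 24 and s1(30): 54
merge s3(51) and s5(53): 104
merge 54 and 104: 158
s4 sits 3 levels below the root, so its codeword is 3 bits.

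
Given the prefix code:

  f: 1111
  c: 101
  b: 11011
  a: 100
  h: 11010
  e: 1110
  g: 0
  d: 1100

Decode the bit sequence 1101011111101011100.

hfheg

Read left to right; each codeword is recognised as soon as it completes (prefix code):
  11010→h | 1111→f | 11010→h | 1110→e | 0→g
Decoded message: hfheg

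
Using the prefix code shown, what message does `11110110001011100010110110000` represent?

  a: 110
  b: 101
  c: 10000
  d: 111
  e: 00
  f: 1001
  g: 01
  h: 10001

dbhgaebbc

Read left to right; each codeword is recognised as soon as it completes (prefix code):
  111→d | 101→b | 10001→h | 01→g | 110→a | 00→e | 101→b | 101→b | 10000→c
Decoded message: dbhgaebbc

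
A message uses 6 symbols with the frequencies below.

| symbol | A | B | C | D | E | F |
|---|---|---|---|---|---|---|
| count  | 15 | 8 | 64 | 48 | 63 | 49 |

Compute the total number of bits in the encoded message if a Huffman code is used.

Greedily combine the two least-frequent nodes:
combine B(8), A(15) → 23
combine 23, D(48) → 71
combine F(49), E(63) → 112
combine C(64), 71 → 135
combine 112, 135 → 247
Each symbol's bit-cost is frequency × depth; summing gives 588 bits (equivalently 23 + 71 + 112 + 135 + 247).

588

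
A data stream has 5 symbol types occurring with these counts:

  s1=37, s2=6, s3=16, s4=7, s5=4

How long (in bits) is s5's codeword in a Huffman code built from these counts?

Huffman merges, smallest pair first:
s5(4) + s2(6) → 10
s4(7) + 10 → 17
s3(16) + 17 → 33
33 + s1(37) → 70
The subtree containing s5 is merged 4 times, so code length = 4.

4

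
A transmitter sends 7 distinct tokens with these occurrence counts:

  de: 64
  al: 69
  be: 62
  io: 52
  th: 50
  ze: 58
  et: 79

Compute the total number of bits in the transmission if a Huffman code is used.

Merge the two smallest weights repeatedly:
combine th(50), io(52) → 102
combine ze(58), be(62) → 120
combine de(64), al(69) → 133
combine et(79), 102 → 181
combine 120, 133 → 253
combine 181, 253 → 434
Each symbol's bit-cost is frequency × depth; summing gives 1223 bits (equivalently 102 + 120 + 133 + 181 + 253 + 434).

1223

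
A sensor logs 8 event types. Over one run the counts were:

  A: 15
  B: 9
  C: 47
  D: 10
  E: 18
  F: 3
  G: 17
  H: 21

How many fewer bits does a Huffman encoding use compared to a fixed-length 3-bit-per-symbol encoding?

35

Fixed-length: 3 bits × 140 symbols = 420 bits.
Huffman merges:
F(3) + B(9) → 12
D(10) + 12 → 22
A(15) + G(17) → 32
E(18) + H(21) → 39
22 + 32 → 54
39 + C(47) → 86
54 + 86 → 140
Huffman total = 12 + 22 + 32 + 39 + 54 + 86 + 140 = 385 bits.
Saving = 420 − 385 = 35 bits.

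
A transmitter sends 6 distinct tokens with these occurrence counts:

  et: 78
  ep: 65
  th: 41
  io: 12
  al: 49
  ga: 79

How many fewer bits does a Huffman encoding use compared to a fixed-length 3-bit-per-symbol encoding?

169

Fixed-length: 3 bits × 324 symbols = 972 bits.
Huffman merges:
combine io(12), th(41) → 53
combine al(49), 53 → 102
combine ep(65), et(78) → 143
combine ga(79), 102 → 181
combine 143, 181 → 324
Huffman total = 53 + 102 + 143 + 181 + 324 = 803 bits.
Saving = 972 − 803 = 169 bits.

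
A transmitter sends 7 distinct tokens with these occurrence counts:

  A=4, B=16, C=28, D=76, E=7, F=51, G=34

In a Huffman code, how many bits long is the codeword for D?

2

Build the tree from the bottom:
A(4) + E(7) → 11
11 + B(16) → 27
27 + C(28) → 55
G(34) + F(51) → 85
55 + D(76) → 131
85 + 131 → 216
The subtree containing D is merged 2 times, so code length = 2.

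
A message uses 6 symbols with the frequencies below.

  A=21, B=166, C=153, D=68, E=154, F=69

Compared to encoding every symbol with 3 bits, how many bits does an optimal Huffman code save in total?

Fixed-length: 3 bits × 631 symbols = 1893 bits.
Huffman merges:
A(21) + D(68) → 89
F(69) + 89 → 158
C(153) + E(154) → 307
158 + B(166) → 324
307 + 324 → 631
Huffman total = 89 + 158 + 307 + 324 + 631 = 1509 bits.
Saving = 1893 − 1509 = 384 bits.

384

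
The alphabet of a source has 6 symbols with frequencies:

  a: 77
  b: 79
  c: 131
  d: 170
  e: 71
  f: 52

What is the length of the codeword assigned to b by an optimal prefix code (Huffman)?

Build the tree from the bottom:
f(52) + e(71) → 123
a(77) + b(79) → 156
123 + c(131) → 254
156 + d(170) → 326
254 + 326 → 580
The subtree containing b is merged 3 times, so code length = 3.

3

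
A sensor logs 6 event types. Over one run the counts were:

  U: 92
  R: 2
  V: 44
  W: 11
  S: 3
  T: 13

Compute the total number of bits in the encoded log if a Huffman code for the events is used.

288

Greedily combine the two least-frequent nodes:
R(2) + S(3) → 5
5 + W(11) → 16
T(13) + 16 → 29
29 + V(44) → 73
73 + U(92) → 165
The encoded length is the sum of every internal node's weight: 5 + 16 + 29 + 73 + 165 = 288 bits.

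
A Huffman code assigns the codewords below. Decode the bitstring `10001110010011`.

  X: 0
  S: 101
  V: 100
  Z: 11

VXZVVZ

Read left to right; each codeword is recognised as soon as it completes (prefix code):
  100→V | 0→X | 11→Z | 100→V | 100→V | 11→Z
Decoded message: VXZVVZ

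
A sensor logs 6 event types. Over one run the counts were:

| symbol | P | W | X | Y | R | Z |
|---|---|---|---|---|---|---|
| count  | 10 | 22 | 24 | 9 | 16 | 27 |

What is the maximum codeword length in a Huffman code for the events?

4

Merge the two lowest-weight nodes at each step:
Y(9) + P(10) → 19
R(16) + 19 → 35
W(22) + X(24) → 46
Z(27) + 35 → 62
46 + 62 → 108
The rarest symbols sit at the bottom; the longest codeword is 4 bits.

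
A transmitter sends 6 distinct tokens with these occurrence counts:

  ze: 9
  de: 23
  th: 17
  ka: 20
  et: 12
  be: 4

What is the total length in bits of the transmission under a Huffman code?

Merge the two smallest weights repeatedly:
merge be(4) and ze(9): 13
merge et(12) and 13: 25
merge th(17) and ka(20): 37
merge de(23) and 25: 48
merge 37 and 48: 85
Total encoded bits = sum of merged weights = 13 + 25 + 37 + 48 + 85 = 208.

208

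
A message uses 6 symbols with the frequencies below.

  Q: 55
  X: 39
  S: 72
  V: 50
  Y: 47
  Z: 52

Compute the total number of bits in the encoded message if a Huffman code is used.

818

Greedily combine the two least-frequent nodes:
merge X(39) and Y(47): 86
merge V(50) and Z(52): 102
merge Q(55) and S(72): 127
merge 86 and 102: 188
merge 127 and 188: 315
Total encoded bits = sum of merged weights = 86 + 102 + 127 + 188 + 315 = 818.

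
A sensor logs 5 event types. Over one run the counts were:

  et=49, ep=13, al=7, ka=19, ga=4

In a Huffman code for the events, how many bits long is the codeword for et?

1

Huffman merges, smallest pair first:
merge ga(4) and al(7): 11
merge 11 and ep(13): 24
merge ka(19) and 24: 43
merge 43 and et(49): 92
et is a child of the root — depth 1, so its codeword is a single bit.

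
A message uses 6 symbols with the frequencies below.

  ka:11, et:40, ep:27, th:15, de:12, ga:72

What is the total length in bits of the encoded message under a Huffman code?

408

Build the Huffman tree bottom-up:
merge ka(11) and de(12): 23
merge th(15) and 23: 38
merge ep(27) and 38: 65
merge et(40) and 65: 105
merge ga(72) and 105: 177
The encoded length is the sum of every internal node's weight: 23 + 38 + 65 + 105 + 177 = 408 bits.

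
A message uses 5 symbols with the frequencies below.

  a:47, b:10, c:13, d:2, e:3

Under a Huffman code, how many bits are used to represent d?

Huffman merges, smallest pair first:
d(2) + e(3) → 5
5 + b(10) → 15
c(13) + 15 → 28
28 + a(47) → 75
The subtree containing d is merged 4 times, so code length = 4.

4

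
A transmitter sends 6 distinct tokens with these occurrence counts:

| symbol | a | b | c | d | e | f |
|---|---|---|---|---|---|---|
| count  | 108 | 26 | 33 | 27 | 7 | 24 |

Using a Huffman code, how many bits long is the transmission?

490

Merge the two smallest weights repeatedly:
merge e(7) and f(24): 31
merge b(26) and d(27): 53
merge 31 and c(33): 64
merge 53 and 64: 117
merge a(108) and 117: 225
Each symbol's bit-cost is frequency × depth; summing gives 490 bits (equivalently 31 + 53 + 64 + 117 + 225).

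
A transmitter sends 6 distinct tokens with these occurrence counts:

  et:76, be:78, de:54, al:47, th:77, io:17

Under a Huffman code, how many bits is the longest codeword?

Merge the two lowest-weight nodes at each step:
combine io(17), al(47) → 64
combine de(54), 64 → 118
combine et(76), th(77) → 153
combine be(78), 118 → 196
combine 153, 196 → 349
Maximum depth reached is 4.

4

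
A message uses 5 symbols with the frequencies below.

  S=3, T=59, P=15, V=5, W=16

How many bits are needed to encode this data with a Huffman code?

Greedily combine the two least-frequent nodes:
S(3) + V(5) → 8
8 + P(15) → 23
W(16) + 23 → 39
39 + T(59) → 98
Total encoded bits = sum of merged weights = 8 + 23 + 39 + 98 = 168.

168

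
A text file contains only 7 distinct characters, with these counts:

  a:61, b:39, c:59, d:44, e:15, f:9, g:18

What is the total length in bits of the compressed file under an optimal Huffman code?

Greedily combine the two least-frequent nodes:
combine f(9), e(15) → 24
combine g(18), 24 → 42
combine b(39), 42 → 81
combine d(44), c(59) → 103
combine a(61), 81 → 142
combine 103, 142 → 245
Each symbol's bit-cost is frequency × depth; summing gives 637 bits (equivalently 24 + 42 + 81 + 103 + 142 + 245).

637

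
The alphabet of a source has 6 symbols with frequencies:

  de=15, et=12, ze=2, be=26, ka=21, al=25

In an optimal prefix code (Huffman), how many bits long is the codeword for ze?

Huffman merges, smallest pair first:
combine ze(2), et(12) → 14
combine 14, de(15) → 29
combine ka(21), al(25) → 46
combine be(26), 29 → 55
combine 46, 55 → 101
ze's leaf is at depth 4, giving a 4-bit codeword.

4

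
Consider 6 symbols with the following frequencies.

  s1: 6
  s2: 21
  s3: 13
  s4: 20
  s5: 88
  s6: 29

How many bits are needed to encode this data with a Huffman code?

Greedily combine the two least-frequent nodes:
s1(6) + s3(13) → 19
19 + s4(20) → 39
s2(21) + s6(29) → 50
39 + 50 → 89
s5(88) + 89 → 177
The encoded length is the sum of every internal node's weight: 19 + 39 + 50 + 89 + 177 = 374 bits.

374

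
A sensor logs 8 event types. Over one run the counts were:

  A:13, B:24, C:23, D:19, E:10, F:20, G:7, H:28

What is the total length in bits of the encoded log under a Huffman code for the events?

Build the Huffman tree bottom-up:
G(7) + E(10) → 17
A(13) + 17 → 30
D(19) + F(20) → 39
C(23) + B(24) → 47
H(28) + 30 → 58
39 + 47 → 86
58 + 86 → 144
Total encoded bits = sum of merged weights = 17 + 30 + 39 + 47 + 58 + 86 + 144 = 421.

421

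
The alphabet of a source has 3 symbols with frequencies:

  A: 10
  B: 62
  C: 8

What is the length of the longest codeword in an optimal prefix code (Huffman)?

2

Merge the two lowest-weight nodes at each step:
combine C(8), A(10) → 18
combine 18, B(62) → 80
Maximum depth reached is 2.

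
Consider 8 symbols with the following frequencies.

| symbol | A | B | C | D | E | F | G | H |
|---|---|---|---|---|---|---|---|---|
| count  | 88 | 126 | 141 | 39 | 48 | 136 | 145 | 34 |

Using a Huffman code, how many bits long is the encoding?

2179

Greedily combine the two least-frequent nodes:
merge H(34) and D(39): 73
merge E(48) and 73: 121
merge A(88) and 121: 209
merge B(126) and F(136): 262
merge C(141) and G(145): 286
merge 209 and 262: 471
merge 286 and 471: 757
Total encoded bits = sum of merged weights = 73 + 121 + 209 + 262 + 286 + 471 + 757 = 2179.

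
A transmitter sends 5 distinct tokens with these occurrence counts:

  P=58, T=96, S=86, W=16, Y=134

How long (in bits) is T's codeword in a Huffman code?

Repeatedly merge the two smallest:
merge W(16) and P(58): 74
merge 74 and S(86): 160
merge T(96) and Y(134): 230
merge 160 and 230: 390
The subtree containing T is merged 2 times, so code length = 2.

2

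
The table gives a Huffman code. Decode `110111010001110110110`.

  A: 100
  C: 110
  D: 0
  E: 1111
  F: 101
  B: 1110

Read left to right; each codeword is recognised as soon as it completes (prefix code):
  110→C | 1110→B | 100→A | 0→D | 1110→B | 110→C | 110→C
Decoded message: CBADBCC

CBADBCC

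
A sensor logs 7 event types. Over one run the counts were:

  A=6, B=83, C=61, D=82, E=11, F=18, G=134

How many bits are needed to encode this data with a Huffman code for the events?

Build the Huffman tree bottom-up:
A(6) + E(11) → 17
17 + F(18) → 35
35 + C(61) → 96
D(82) + B(83) → 165
96 + G(134) → 230
165 + 230 → 395
Each symbol's bit-cost is frequency × depth; summing gives 938 bits (equivalently 17 + 35 + 96 + 165 + 230 + 395).

938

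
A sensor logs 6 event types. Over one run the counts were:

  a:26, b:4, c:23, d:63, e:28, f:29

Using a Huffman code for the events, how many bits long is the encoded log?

420

Merge the two smallest weights repeatedly:
combine b(4), c(23) → 27
combine a(26), 27 → 53
combine e(28), f(29) → 57
combine 53, 57 → 110
combine d(63), 110 → 173
Total encoded bits = sum of merged weights = 27 + 53 + 57 + 110 + 173 = 420.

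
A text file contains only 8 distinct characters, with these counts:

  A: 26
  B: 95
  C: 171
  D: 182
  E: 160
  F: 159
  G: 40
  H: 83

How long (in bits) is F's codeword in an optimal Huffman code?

Build the tree from the bottom:
combine A(26), G(40) → 66
combine 66, H(83) → 149
combine B(95), 149 → 244
combine F(159), E(160) → 319
combine C(171), D(182) → 353
combine 244, 319 → 563
combine 353, 563 → 916
F sits 3 levels below the root, so its codeword is 3 bits.

3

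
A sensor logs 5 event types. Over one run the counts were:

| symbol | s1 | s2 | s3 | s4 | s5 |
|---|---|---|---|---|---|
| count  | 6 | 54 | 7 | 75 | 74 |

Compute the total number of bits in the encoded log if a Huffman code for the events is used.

437

Merge the two smallest weights repeatedly:
merge s1(6) and s3(7): 13
merge 13 and s2(54): 67
merge 67 and s5(74): 141
merge s4(75) and 141: 216
Total encoded bits = sum of merged weights = 13 + 67 + 141 + 216 = 437.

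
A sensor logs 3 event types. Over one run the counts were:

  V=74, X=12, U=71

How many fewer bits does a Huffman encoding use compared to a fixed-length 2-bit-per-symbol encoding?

Fixed-length: 2 bits × 157 symbols = 314 bits.
Huffman merges:
merge X(12) and U(71): 83
merge V(74) and 83: 157
Huffman total = 83 + 157 = 240 bits.
Saving = 314 − 240 = 74 bits.

74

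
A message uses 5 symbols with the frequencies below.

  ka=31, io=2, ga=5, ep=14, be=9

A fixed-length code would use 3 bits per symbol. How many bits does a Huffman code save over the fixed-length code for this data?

Fixed-length: 3 bits × 61 symbols = 183 bits.
Huffman merges:
io(2) + ga(5) → 7
7 + be(9) → 16
ep(14) + 16 → 30
30 + ka(31) → 61
Huffman total = 7 + 16 + 30 + 61 = 114 bits.
Saving = 183 − 114 = 69 bits.

69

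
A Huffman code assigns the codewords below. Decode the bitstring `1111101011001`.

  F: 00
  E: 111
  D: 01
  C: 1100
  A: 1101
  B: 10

Read left to right; each codeword is recognised as soon as it completes (prefix code):
  111→E | 1101→A | 01→D | 10→B | 01→D
Decoded message: EADBD

EADBD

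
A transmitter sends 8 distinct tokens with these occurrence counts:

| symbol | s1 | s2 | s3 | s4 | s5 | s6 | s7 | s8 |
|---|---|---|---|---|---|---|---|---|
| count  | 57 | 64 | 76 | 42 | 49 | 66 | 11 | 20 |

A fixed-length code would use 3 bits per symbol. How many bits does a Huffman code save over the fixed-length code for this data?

45

Fixed-length: 3 bits × 385 symbols = 1155 bits.
Huffman merges:
merge s7(11) and s8(20): 31
merge 31 and s4(42): 73
merge s5(49) and s1(57): 106
merge s2(64) and s6(66): 130
merge 73 and s3(76): 149
merge 106 and 130: 236
merge 149 and 236: 385
Huffman total = 31 + 73 + 106 + 130 + 149 + 236 + 385 = 1110 bits.
Saving = 1155 − 1110 = 45 bits.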